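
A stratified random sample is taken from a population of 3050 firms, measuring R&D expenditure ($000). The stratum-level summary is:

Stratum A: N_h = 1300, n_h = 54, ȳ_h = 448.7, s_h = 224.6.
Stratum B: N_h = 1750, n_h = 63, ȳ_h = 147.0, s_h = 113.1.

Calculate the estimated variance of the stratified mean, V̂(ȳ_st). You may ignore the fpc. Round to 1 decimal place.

V̂(ȳ_st) ≈ 236.6

V̂(ȳ_st) = Σ W_h² s_h²/n_h, with W_h = N_h/N and N = 3050:
  stratum A: (1300/3050)²·224.6²/54 = 169.712
  stratum B: (1750/3050)²·113.1²/63 = 66.8438
V̂(ȳ_st) = 236.556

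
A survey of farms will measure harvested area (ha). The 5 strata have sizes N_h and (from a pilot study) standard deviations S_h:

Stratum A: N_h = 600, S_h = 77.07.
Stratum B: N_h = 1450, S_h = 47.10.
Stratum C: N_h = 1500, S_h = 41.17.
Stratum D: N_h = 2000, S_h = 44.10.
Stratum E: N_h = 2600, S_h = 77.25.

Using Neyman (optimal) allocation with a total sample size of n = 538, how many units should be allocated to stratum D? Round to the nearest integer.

102

Neyman allocation: n_h = n · N_h S_h / Σ N_i S_i, with n = 538.
  stratum A: N_h·S_h = 600·77.07 = 46242.00
  stratum B: N_h·S_h = 1450·47.10 = 68295.00
  stratum C: N_h·S_h = 1500·41.17 = 61755.00
  stratum D: N_h·S_h = 2000·44.10 = 88200.00
  stratum E: N_h·S_h = 2600·77.25 = 200850.00
Σ N_h S_h = 465342.00
n for stratum D = 538·88200.00/465342.00 = 101.971 → 102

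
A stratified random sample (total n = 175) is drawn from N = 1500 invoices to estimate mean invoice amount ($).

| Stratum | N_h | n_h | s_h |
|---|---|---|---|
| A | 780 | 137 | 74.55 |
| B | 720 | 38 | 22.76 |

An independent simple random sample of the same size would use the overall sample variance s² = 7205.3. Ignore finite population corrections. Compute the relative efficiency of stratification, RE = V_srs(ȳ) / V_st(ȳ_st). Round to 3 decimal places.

RE ≈ 2.918

V̂(ȳ_st) = Σ W_h² s_h²/n_h, with W_h = N_h/N and N = 1500:
  stratum A: (780/1500)²·74.55²/137 = 10.9694
  stratum B: (720/1500)²·22.76²/38 = 3.14082
V_st = 14.1102
V_srs = s²/n = 7205.3/175 = 41.1731
Relative efficiency = V_srs / V_st = 41.1731/14.1102 = 2.9180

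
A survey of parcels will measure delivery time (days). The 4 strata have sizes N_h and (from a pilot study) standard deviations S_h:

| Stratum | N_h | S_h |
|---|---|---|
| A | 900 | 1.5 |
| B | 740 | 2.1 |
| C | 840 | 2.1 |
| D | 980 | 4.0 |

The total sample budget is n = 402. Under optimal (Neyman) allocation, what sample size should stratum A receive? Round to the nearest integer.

Neyman allocation: n_h = n · N_h S_h / Σ N_i S_i, with n = 402.
  stratum A: N_h·S_h = 900·1.5 = 1350.00
  stratum B: N_h·S_h = 740·2.1 = 1554.00
  stratum C: N_h·S_h = 840·2.1 = 1764.00
  stratum D: N_h·S_h = 980·4.0 = 3920.00
Σ N_h S_h = 8588.00
n for stratum A = 402·1350.00/8588.00 = 63.193 → 63

63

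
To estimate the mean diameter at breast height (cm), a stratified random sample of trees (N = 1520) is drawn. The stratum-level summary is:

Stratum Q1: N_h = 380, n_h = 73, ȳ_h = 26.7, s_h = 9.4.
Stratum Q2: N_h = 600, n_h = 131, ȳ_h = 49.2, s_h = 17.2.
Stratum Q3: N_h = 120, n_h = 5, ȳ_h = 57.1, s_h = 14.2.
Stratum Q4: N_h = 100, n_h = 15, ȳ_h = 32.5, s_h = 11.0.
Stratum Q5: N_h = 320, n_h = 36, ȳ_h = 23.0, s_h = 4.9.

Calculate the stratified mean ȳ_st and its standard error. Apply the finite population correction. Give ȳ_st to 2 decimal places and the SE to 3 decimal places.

ȳ_st = Σ W_h ȳ_h = (380·26.7 + 600·49.2 + 120·57.1 + 100·32.5 + 320·23.0)/1520 = 37.58421
V̂(ȳ_st) = Σ W_h² (1 − n_h/N_h) s_h²/n_h, with W_h = N_h/N and N = 1520:
  stratum Q1: (380/1520)²·(1 − 73/380)·9.4²/73 = 0.0611178
  stratum Q2: (600/1520)²·(1 − 131/600)·17.2²/131 = 0.275057
  stratum Q3: (120/1520)²·(1 − 5/120)·14.2²/5 = 0.240879
  stratum Q4: (100/1520)²·(1 − 15/100)·11.0²/15 = 0.0296774
  stratum Q5: (320/1520)²·(1 − 36/320)·4.9²/36 = 0.0262344
V̂(ȳ_st) = 0.632965
SE(ȳ_st) = √0.632965 = 0.795591

ȳ_st ≈ 37.58, SE ≈ 0.796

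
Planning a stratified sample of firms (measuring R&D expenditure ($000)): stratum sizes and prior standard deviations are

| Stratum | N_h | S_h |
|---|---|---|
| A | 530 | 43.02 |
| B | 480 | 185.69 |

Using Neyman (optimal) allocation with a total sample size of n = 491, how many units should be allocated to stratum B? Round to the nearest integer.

391

Neyman allocation: n_h = n · N_h S_h / Σ N_i S_i, with n = 491.
  stratum A: N_h·S_h = 530·43.02 = 22800.60
  stratum B: N_h·S_h = 480·185.69 = 89131.20
Σ N_h S_h = 111931.80
n for stratum B = 491·89131.20/111931.80 = 390.983 → 391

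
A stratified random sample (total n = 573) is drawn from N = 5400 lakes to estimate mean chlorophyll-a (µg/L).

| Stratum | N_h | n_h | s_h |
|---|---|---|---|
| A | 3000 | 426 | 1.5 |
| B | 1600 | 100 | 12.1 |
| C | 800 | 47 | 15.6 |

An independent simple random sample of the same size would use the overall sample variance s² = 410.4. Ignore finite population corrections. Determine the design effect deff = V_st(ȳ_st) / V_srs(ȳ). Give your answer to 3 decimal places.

deff ≈ 0.340

V̂(ȳ_st) = Σ W_h² s_h²/n_h, with W_h = N_h/N and N = 5400:
  stratum A: (3000/5400)²·1.5²/426 = 0.00163015
  stratum B: (1600/5400)²·12.1²/100 = 0.128536
  stratum C: (800/5400)²·15.6²/47 = 0.113643
V_st = 0.243809
V_srs = s²/n = 410.4/573 = 0.71623
deff = V_st / V_srs = 0.243809/0.71623 = 0.3404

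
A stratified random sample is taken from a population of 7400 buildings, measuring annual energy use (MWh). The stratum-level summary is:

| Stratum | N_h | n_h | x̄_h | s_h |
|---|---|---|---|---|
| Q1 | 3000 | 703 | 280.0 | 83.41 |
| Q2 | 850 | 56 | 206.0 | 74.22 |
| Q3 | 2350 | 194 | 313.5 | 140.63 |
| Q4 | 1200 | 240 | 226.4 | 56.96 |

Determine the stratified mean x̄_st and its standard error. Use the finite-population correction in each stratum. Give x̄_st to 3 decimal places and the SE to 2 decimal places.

x̄_st ≈ 273.447, SE ≈ 3.49

x̄_st = Σ W_h x̄_h = (3000·280.0 + 850·206.0 + 2350·313.5 + 1200·226.4)/7400 = 273.44662
V̂(x̄_st) = Σ W_h² (1 − n_h/N_h) s_h²/n_h, with W_h = N_h/N and N = 7400:
  stratum Q1: (3000/7400)²·(1 − 703/3000)·83.41²/703 = 1.24537
  stratum Q2: (850/7400)²·(1 − 56/850)·74.22²/56 = 1.21236
  stratum Q3: (2350/7400)²·(1 − 194/2350)·140.63²/194 = 9.43208
  stratum Q4: (1200/7400)²·(1 − 240/1200)·56.96²/240 = 0.284392
V̂(x̄_st) = 12.1742
SE(x̄_st) = √12.1742 = 3.48915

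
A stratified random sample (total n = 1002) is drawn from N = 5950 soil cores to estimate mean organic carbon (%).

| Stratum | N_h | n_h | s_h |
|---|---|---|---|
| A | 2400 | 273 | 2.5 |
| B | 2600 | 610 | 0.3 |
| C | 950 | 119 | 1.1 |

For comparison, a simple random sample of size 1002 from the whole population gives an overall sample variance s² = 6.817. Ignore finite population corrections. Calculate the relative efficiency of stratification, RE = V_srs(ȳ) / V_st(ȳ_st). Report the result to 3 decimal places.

V̂(ȳ_st) = Σ W_h² s_h²/n_h, with W_h = N_h/N and N = 5950:
  stratum A: (2400/5950)²·2.5²/273 = 0.00372483
  stratum B: (2600/5950)²·0.3²/610 = 2.81725e-05
  stratum C: (950/5950)²·1.1²/119 = 0.00025921
V_st = 0.00401221
V_srs = s²/n = 6.817/1002 = 0.00680339
Relative efficiency = V_srs / V_st = 0.00680339/0.00401221 = 1.6957

RE ≈ 1.696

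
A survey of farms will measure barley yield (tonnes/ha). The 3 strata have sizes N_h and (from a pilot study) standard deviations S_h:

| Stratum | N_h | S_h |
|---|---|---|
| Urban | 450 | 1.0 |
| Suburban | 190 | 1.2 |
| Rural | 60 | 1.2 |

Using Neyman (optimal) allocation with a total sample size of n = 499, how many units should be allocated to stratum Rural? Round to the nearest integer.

48

Neyman allocation: n_h = n · N_h S_h / Σ N_i S_i, with n = 499.
  stratum Urban: N_h·S_h = 450·1.0 = 450.00
  stratum Suburban: N_h·S_h = 190·1.2 = 228.00
  stratum Rural: N_h·S_h = 60·1.2 = 72.00
Σ N_h S_h = 750.00
n for stratum Rural = 499·72.00/750.00 = 47.904 → 48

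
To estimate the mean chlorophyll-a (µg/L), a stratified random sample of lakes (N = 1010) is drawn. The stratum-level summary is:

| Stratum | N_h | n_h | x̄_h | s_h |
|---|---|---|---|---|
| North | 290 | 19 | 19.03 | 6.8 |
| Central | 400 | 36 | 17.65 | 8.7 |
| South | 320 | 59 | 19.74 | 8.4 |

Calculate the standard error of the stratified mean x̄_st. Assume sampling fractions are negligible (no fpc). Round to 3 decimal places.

V̂(x̄_st) = Σ W_h² s_h²/n_h, with W_h = N_h/N and N = 1010:
  stratum North: (290/1010)²·6.8²/19 = 0.20064
  stratum Central: (400/1010)²·8.7²/36 = 0.329772
  stratum South: (320/1010)²·8.4²/59 = 0.12005
V̂(x̄_st) = 0.650462
SE(x̄_st) = √0.650462 = 0.806512

SE(x̄_st) ≈ 0.807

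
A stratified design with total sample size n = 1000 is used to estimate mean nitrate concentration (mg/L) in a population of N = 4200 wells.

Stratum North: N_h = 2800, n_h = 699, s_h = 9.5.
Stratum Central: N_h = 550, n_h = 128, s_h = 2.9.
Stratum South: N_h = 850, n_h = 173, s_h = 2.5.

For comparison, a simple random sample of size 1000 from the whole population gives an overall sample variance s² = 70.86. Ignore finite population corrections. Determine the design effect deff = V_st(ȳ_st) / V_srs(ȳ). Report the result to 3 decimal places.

deff ≈ 0.847

V̂(ȳ_st) = Σ W_h² s_h²/n_h, with W_h = N_h/N and N = 4200:
  stratum North: (2800/4200)²·9.5²/699 = 0.0573836
  stratum Central: (550/4200)²·2.9²/128 = 0.00112671
  stratum South: (850/4200)²·2.5²/173 = 0.0014797
V_st = 0.05999
V_srs = s²/n = 70.86/1000 = 0.07086
deff = V_st / V_srs = 0.05999/0.07086 = 0.8466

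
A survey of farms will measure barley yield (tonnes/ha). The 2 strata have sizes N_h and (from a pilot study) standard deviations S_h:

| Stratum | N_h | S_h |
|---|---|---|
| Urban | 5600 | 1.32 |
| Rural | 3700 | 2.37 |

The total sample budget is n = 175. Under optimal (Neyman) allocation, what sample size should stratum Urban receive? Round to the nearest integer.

Neyman allocation: n_h = n · N_h S_h / Σ N_i S_i, with n = 175.
  stratum Urban: N_h·S_h = 5600·1.32 = 7392.00
  stratum Rural: N_h·S_h = 3700·2.37 = 8769.00
Σ N_h S_h = 16161.00
n for stratum Urban = 175·7392.00/16161.00 = 80.045 → 80

80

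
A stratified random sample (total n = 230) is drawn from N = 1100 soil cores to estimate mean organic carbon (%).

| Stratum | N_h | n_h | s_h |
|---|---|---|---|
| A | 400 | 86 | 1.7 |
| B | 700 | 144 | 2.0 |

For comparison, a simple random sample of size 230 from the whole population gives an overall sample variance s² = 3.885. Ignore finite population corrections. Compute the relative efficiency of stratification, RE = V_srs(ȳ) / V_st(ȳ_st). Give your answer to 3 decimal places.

RE ≈ 1.076

V̂(ȳ_st) = Σ W_h² s_h²/n_h, with W_h = N_h/N and N = 1100:
  stratum A: (400/1100)²·1.7²/86 = 0.00444359
  stratum B: (700/1100)²·2.0²/144 = 0.0112489
V_st = 0.0156924
V_srs = s²/n = 3.885/230 = 0.0168913
Relative efficiency = V_srs / V_st = 0.0168913/0.0156924 = 1.0764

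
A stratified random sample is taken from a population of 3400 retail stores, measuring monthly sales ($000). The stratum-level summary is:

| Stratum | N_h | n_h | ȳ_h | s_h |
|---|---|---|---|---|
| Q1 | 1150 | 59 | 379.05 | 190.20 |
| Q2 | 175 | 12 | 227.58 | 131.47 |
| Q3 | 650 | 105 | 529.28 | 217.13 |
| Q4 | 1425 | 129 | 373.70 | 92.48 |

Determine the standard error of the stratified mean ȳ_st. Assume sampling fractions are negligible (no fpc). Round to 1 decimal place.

SE(ȳ_st) ≈ 10.1

V̂(ȳ_st) = Σ W_h² s_h²/n_h, with W_h = N_h/N and N = 3400:
  stratum Q1: (1150/3400)²·190.20²/59 = 70.1466
  stratum Q2: (175/3400)²·131.47²/12 = 3.81584
  stratum Q3: (650/3400)²·217.13²/105 = 16.4104
  stratum Q4: (1425/3400)²·92.48²/129 = 11.646
V̂(ȳ_st) = 102.019
SE(ȳ_st) = √102.019 = 10.1004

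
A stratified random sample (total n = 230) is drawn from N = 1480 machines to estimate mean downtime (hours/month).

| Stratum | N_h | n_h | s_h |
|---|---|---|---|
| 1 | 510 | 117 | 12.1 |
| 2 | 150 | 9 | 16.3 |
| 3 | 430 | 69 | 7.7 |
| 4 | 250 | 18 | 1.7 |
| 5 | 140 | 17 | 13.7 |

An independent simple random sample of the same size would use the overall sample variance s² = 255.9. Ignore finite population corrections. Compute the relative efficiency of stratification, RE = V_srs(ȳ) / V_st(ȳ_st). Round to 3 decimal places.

RE ≈ 1.772

V̂(ȳ_st) = Σ W_h² s_h²/n_h, with W_h = N_h/N and N = 1480:
  stratum 1: (510/1480)²·12.1²/117 = 0.148594
  stratum 2: (150/1480)²·16.3²/9 = 0.303244
  stratum 3: (430/1480)²·7.7²/69 = 0.0725347
  stratum 4: (250/1480)²·1.7²/18 = 0.00458123
  stratum 5: (140/1480)²·13.7²/17 = 0.0987927
V_st = 0.627747
V_srs = s²/n = 255.9/230 = 1.11261
Relative efficiency = V_srs / V_st = 1.11261/0.627747 = 1.7724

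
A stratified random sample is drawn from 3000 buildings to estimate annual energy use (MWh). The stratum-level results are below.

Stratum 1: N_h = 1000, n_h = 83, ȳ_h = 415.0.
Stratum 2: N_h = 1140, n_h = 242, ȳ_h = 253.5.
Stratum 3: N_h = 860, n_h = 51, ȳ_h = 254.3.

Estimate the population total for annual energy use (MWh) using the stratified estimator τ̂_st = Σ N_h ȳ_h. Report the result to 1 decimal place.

τ̂_st ≈ 922688.0

τ̂_st = Σ N_h ȳ_h = 1000·415.0 + 1140·253.5 + 860·254.3 = 922688.0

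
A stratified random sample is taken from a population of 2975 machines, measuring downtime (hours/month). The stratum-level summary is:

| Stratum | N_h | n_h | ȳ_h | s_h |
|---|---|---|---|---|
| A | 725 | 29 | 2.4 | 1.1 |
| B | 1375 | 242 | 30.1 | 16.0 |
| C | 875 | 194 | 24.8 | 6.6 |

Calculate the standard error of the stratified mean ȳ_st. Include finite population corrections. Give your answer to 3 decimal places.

SE(ȳ_st) ≈ 0.451

V̂(ȳ_st) = Σ W_h² (1 − n_h/N_h) s_h²/n_h, with W_h = N_h/N and N = 2975:
  stratum A: (725/2975)²·(1 − 29/725)·1.1²/29 = 0.00237882
  stratum B: (1375/2975)²·(1 − 242/1375)·16.0²/242 = 0.186202
  stratum C: (875/2975)²·(1 − 194/875)·6.6²/194 = 0.0151171
V̂(ȳ_st) = 0.203697
SE(ȳ_st) = √0.203697 = 0.451329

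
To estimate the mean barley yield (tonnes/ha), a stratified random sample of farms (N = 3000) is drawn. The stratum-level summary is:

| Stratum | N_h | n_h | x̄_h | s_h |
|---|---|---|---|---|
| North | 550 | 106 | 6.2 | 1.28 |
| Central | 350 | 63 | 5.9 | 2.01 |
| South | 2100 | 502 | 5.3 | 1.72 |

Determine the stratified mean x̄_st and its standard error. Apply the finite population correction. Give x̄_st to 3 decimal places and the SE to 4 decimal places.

x̄_st = Σ W_h x̄_h = (550·6.2 + 350·5.9 + 2100·5.3)/3000 = 5.53500
V̂(x̄_st) = Σ W_h² (1 − n_h/N_h) s_h²/n_h, with W_h = N_h/N and N = 3000:
  stratum North: (550/3000)²·(1 − 106/550)·1.28²/106 = 0.000419389
  stratum Central: (350/3000)²·(1 − 63/350)·2.01²/63 = 0.000715746
  stratum South: (2100/3000)²·(1 − 502/2100)·1.72²/502 = 0.00219739
V̂(x̄_st) = 0.00333252
SE(x̄_st) = √0.00333252 = 0.057728

x̄_st ≈ 5.535, SE ≈ 0.0577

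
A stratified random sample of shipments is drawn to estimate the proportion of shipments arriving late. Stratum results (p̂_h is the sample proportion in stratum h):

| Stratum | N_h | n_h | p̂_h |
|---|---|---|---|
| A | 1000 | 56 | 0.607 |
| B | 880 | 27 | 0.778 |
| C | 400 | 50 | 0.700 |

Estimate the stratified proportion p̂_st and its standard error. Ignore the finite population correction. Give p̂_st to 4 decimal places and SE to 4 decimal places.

N = 2280; stratum weights W_h = N_h/N.
p̂_st = Σ W_h p̂_h = (1000·0.607 + 880·0.778 + 400·0.700)/2280 = 0.68932
V̂(p̂_st) = Σ W_h² p̂_h(1−p̂_h)/(n_h−1):
  stratum A: (1000/2280)²·0.607·0.393/55 = 0.000834351
  stratum B: (880/2280)²·0.778·0.222/26 = 0.000989589
  stratum C: (400/2280)²·0.700·0.300/49 = 0.000131909
V̂(p̂_st) = 0.00195585; SE = √V̂ = 0.044225

p̂_st ≈ 0.6893, SE ≈ 0.0442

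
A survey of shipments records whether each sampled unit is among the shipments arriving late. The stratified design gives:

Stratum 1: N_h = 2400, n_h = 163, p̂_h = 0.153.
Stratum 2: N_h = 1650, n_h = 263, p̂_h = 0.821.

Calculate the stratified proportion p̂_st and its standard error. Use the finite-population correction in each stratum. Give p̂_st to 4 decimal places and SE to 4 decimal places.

p̂_st ≈ 0.4251, SE ≈ 0.0184

N = 4050; stratum weights W_h = N_h/N.
p̂_st = Σ W_h p̂_h = (2400·0.153 + 1650·0.821)/4050 = 0.42515
V̂(p̂_st) = Σ W_h² (1 − n_h/N_h) p̂_h(1−p̂_h)/(n_h−1):
  stratum 1: (2400/4050)²·(1 − 163/2400)·0.153·0.847/162 = 0.000261835
  stratum 2: (1650/4050)²·(1 − 263/1650)·0.821·0.179/262 = 7.8261e-05
V̂(p̂_st) = 0.000340096; SE = √V̂ = 0.0184417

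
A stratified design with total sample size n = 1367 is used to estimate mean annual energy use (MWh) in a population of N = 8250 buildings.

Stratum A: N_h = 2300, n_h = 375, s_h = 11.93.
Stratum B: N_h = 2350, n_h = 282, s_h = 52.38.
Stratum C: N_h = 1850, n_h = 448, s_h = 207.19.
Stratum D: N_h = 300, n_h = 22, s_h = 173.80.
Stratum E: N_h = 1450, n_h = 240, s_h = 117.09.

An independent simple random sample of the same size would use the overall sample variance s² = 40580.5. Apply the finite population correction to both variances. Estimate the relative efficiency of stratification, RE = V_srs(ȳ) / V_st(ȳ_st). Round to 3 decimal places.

RE ≈ 3.291

V̂(ȳ_st) = Σ W_h² (1 − n_h/N_h) s_h²/n_h, with W_h = N_h/N and N = 8250:
  stratum A: (2300/8250)²·(1 − 375/2300)·11.93²/375 = 0.0246888
  stratum B: (2350/8250)²·(1 − 282/2350)·52.38²/282 = 0.694692
  stratum C: (1850/8250)²·(1 − 448/1850)·207.19²/448 = 3.6515
  stratum D: (300/8250)²·(1 − 22/300)·173.80²/22 = 1.68242
  stratum E: (1450/8250)²·(1 − 240/1450)·117.09²/240 = 1.47256
V_st = 7.52587
V_srs = (1 − 1367/8250)·40580.5/1367 = 24.767
Relative efficiency = V_srs / V_st = 24.767/7.52587 = 3.2909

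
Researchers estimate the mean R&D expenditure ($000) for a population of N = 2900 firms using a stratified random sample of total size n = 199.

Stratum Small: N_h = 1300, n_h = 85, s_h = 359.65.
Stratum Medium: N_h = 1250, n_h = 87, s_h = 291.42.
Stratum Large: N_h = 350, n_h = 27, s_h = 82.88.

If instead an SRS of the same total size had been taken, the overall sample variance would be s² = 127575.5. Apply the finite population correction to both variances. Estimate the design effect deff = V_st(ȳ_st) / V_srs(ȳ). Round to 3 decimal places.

deff ≈ 0.767

V̂(ȳ_st) = Σ W_h² (1 − n_h/N_h) s_h²/n_h, with W_h = N_h/N and N = 2900:
  stratum Small: (1300/2900)²·(1 − 85/1300)·359.65²/85 = 285.802
  stratum Medium: (1250/2900)²·(1 − 87/1250)·291.42²/87 = 168.738
  stratum Large: (350/2900)²·(1 − 27/350)·82.88²/27 = 3.41988
V_st = 457.96
V_srs = (1 − 199/2900)·127575.5/199 = 597.091
deff = V_st / V_srs = 457.96/597.091 = 0.7670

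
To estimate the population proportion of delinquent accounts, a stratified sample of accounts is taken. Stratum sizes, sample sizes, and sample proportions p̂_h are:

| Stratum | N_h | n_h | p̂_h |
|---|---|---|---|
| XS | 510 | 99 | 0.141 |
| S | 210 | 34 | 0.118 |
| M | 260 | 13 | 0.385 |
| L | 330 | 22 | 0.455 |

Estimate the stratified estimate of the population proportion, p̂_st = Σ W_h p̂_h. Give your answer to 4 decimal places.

p̂_st ≈ 0.2648

N = 1310; stratum weights W_h = N_h/N.
p̂_st = Σ W_h p̂_h = (510·0.141 + 210·0.118 + 260·0.385 + 330·0.455)/1310 = 0.26484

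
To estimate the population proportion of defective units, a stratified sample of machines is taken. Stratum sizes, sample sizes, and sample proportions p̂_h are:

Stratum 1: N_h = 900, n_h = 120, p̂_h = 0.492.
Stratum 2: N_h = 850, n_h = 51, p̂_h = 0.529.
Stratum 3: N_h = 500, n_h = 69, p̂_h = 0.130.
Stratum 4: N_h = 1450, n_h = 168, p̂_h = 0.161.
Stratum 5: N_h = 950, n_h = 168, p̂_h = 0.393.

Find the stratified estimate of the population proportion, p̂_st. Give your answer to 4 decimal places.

p̂_st ≈ 0.3364

N = 4650; stratum weights W_h = N_h/N.
p̂_st = Σ W_h p̂_h = (900·0.492 + 850·0.529 + 500·0.130 + 1450·0.161 + 950·0.393)/4650 = 0.33640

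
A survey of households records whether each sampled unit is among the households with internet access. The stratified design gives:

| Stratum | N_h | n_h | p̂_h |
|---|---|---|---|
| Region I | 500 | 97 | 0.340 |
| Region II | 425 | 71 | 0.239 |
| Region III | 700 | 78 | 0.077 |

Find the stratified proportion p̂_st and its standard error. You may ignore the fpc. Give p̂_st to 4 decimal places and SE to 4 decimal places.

p̂_st ≈ 0.2003, SE ≈ 0.0239

N = 1625; stratum weights W_h = N_h/N.
p̂_st = Σ W_h p̂_h = (500·0.340 + 425·0.239 + 700·0.077)/1625 = 0.20029
V̂(p̂_st) = Σ W_h² p̂_h(1−p̂_h)/(n_h−1):
  stratum Region I: (500/1625)²·0.340·0.660/96 = 0.000221302
  stratum Region II: (425/1625)²·0.239·0.761/70 = 0.000177728
  stratum Region III: (700/1625)²·0.077·0.923/77 = 0.000171274
V̂(p̂_st) = 0.000570304; SE = √V̂ = 0.023881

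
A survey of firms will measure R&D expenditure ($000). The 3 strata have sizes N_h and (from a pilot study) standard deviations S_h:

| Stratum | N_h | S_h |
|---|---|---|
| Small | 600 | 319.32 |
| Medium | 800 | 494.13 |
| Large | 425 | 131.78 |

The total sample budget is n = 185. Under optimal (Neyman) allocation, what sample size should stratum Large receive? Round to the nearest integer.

16

Neyman allocation: n_h = n · N_h S_h / Σ N_i S_i, with n = 185.
  stratum Small: N_h·S_h = 600·319.32 = 191592.00
  stratum Medium: N_h·S_h = 800·494.13 = 395304.00
  stratum Large: N_h·S_h = 425·131.78 = 56006.50
Σ N_h S_h = 642902.50
n for stratum Large = 185·56006.50/642902.50 = 16.116 → 16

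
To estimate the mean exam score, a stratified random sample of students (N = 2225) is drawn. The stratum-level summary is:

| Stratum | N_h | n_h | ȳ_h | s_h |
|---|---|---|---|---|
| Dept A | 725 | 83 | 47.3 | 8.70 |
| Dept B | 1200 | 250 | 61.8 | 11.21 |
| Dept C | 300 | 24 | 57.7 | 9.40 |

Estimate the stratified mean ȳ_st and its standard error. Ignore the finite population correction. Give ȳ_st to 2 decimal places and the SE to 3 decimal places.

ȳ_st = Σ W_h ȳ_h = (725·47.3 + 1200·61.8 + 300·57.7)/2225 = 56.52247
V̂(ȳ_st) = Σ W_h² s_h²/n_h, with W_h = N_h/N and N = 2225:
  stratum Dept A: (725/2225)²·8.70²/83 = 0.0968225
  stratum Dept B: (1200/2225)²·11.21²/250 = 0.146209
  stratum Dept C: (300/2225)²·9.40²/24 = 0.0669309
V̂(ȳ_st) = 0.309962
SE(ȳ_st) = √0.309962 = 0.556743

ȳ_st ≈ 56.52, SE ≈ 0.557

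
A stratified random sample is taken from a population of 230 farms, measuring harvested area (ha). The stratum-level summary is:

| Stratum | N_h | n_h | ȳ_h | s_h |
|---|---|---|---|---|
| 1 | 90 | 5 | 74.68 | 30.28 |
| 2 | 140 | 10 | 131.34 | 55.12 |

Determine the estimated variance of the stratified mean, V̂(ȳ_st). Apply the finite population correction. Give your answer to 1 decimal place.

V̂(ȳ_st) = Σ W_h² (1 − n_h/N_h) s_h²/n_h, with W_h = N_h/N and N = 230:
  stratum 1: (90/230)²·(1 − 5/90)·30.28²/5 = 26.5184
  stratum 2: (140/230)²·(1 − 10/140)·55.12²/10 = 104.528
V̂(ȳ_st) = 131.047

V̂(ȳ_st) ≈ 131.0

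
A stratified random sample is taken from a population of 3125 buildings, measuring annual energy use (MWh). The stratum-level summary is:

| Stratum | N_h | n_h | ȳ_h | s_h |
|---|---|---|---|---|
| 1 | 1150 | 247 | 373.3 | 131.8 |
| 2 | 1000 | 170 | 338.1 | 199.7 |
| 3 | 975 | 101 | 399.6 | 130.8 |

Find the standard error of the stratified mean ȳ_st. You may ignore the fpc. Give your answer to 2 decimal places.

V̂(ȳ_st) = Σ W_h² s_h²/n_h, with W_h = N_h/N and N = 3125:
  stratum 1: (1150/3125)²·131.8²/247 = 9.52422
  stratum 2: (1000/3125)²·199.7²/170 = 24.0219
  stratum 3: (975/3125)²·130.8²/101 = 16.4893
V̂(ȳ_st) = 50.0355
SE(ȳ_st) = √50.0355 = 7.07357

SE(ȳ_st) ≈ 7.07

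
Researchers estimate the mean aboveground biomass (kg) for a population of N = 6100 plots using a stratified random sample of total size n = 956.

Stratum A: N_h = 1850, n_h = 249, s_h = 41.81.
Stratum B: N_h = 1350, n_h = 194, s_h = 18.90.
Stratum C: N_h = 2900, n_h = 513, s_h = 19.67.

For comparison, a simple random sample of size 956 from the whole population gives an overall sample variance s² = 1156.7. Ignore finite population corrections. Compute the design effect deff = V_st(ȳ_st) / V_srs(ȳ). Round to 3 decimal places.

deff ≈ 0.749

V̂(ȳ_st) = Σ W_h² s_h²/n_h, with W_h = N_h/N and N = 6100:
  stratum A: (1850/6100)²·41.81²/249 = 0.645721
  stratum B: (1350/6100)²·18.90²/194 = 0.0901841
  stratum C: (2900/6100)²·19.67²/513 = 0.170462
V_st = 0.906367
V_srs = s²/n = 1156.7/956 = 1.20994
deff = V_st / V_srs = 0.906367/1.20994 = 0.7491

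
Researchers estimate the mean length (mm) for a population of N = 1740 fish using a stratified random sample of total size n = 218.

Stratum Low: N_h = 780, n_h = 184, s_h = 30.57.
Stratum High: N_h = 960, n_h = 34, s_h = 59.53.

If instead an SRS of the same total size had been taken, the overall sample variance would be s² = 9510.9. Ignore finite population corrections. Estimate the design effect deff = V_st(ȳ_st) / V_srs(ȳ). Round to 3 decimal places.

deff ≈ 0.751

V̂(ȳ_st) = Σ W_h² s_h²/n_h, with W_h = N_h/N and N = 1740:
  stratum Low: (780/1740)²·30.57²/184 = 1.02062
  stratum High: (960/1740)²·59.53²/34 = 31.7276
V_st = 32.7482
V_srs = s²/n = 9510.9/218 = 43.628
deff = V_st / V_srs = 32.7482/43.628 = 0.7506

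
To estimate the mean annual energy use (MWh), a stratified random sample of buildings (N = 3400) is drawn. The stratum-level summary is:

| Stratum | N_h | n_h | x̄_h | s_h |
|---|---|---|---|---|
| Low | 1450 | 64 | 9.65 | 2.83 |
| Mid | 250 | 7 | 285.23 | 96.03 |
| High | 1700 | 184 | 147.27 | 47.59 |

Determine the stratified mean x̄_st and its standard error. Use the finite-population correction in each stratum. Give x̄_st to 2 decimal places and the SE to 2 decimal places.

x̄_st = Σ W_h x̄_h = (1450·9.65 + 250·285.23 + 1700·147.27)/3400 = 98.72324
V̂(x̄_st) = Σ W_h² (1 − n_h/N_h) s_h²/n_h, with W_h = N_h/N and N = 3400:
  stratum Low: (1450/3400)²·(1 − 64/1450)·2.83²/64 = 0.0217554
  stratum Mid: (250/3400)²·(1 − 7/250)·96.03²/7 = 6.92316
  stratum High: (1700/3400)²·(1 − 184/1700)·47.59²/184 = 2.74412
V̂(x̄_st) = 9.68904
SE(x̄_st) = √9.68904 = 3.11272

x̄_st ≈ 98.72, SE ≈ 3.11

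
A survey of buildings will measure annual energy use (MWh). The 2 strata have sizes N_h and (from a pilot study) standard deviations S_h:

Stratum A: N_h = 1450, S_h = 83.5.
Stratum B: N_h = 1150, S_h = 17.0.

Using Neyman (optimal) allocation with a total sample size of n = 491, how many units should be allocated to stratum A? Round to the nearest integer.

Neyman allocation: n_h = n · N_h S_h / Σ N_i S_i, with n = 491.
  stratum A: N_h·S_h = 1450·83.5 = 121075.00
  stratum B: N_h·S_h = 1150·17.0 = 19550.00
Σ N_h S_h = 140625.00
n for stratum A = 491·121075.00/140625.00 = 422.740 → 423

423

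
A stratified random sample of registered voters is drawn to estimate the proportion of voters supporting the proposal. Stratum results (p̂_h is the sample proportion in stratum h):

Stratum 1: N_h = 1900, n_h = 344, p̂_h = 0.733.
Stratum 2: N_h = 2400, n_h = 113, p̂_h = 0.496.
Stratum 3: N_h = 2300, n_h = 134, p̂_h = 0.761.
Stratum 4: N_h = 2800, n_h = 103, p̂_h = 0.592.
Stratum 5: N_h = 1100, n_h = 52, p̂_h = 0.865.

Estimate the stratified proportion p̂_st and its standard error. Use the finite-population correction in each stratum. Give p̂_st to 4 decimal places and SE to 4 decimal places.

p̂_st ≈ 0.6612, SE ≈ 0.0193

N = 10500; stratum weights W_h = N_h/N.
p̂_st = Σ W_h p̂_h = (1900·0.733 + 2400·0.496 + 2300·0.761 + 2800·0.592 + 1100·0.865)/10500 = 0.66119
V̂(p̂_st) = Σ W_h² (1 − n_h/N_h) p̂_h(1−p̂_h)/(n_h−1):
  stratum 1: (1900/10500)²·(1 − 344/1900)·0.733·0.267/343 = 1.53005e-05
  stratum 2: (2400/10500)²·(1 − 113/2400)·0.496·0.504/112 = 0.00011112
  stratum 3: (2300/10500)²·(1 − 134/2300)·0.761·0.239/133 = 6.17929e-05
  stratum 4: (2800/10500)²·(1 − 103/2800)·0.592·0.408/102 = 0.000162197
  stratum 5: (1100/10500)²·(1 − 52/1100)·0.865·0.135/51 = 2.39417e-05
V̂(p̂_st) = 0.000374352; SE = √V̂ = 0.0193482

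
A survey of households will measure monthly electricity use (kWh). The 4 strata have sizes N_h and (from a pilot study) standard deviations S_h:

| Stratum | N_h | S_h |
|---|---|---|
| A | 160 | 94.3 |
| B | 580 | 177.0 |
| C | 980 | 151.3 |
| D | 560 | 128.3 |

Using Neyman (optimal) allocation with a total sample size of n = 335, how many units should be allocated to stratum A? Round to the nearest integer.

15

Neyman allocation: n_h = n · N_h S_h / Σ N_i S_i, with n = 335.
  stratum A: N_h·S_h = 160·94.3 = 15088.00
  stratum B: N_h·S_h = 580·177.0 = 102660.00
  stratum C: N_h·S_h = 980·151.3 = 148274.00
  stratum D: N_h·S_h = 560·128.3 = 71848.00
Σ N_h S_h = 337870.00
n for stratum A = 335·15088.00/337870.00 = 14.960 → 15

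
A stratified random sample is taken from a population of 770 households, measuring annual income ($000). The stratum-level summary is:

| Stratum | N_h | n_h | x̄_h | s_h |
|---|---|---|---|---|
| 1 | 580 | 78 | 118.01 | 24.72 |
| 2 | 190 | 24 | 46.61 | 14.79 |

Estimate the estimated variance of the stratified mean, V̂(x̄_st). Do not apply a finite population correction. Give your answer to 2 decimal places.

V̂(x̄_st) ≈ 5.00

V̂(x̄_st) = Σ W_h² s_h²/n_h, with W_h = N_h/N and N = 770:
  stratum 1: (580/770)²·24.72²/78 = 4.44505
  stratum 2: (190/770)²·14.79²/24 = 0.554946
V̂(x̄_st) = 5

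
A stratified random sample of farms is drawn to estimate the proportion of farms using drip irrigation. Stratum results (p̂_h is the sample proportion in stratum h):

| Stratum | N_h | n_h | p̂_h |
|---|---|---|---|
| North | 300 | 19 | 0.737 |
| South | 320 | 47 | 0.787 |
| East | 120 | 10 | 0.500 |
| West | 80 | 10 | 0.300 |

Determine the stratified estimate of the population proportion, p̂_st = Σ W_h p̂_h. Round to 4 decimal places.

N = 820; stratum weights W_h = N_h/N.
p̂_st = Σ W_h p̂_h = (300·0.737 + 320·0.787 + 120·0.500 + 80·0.300)/820 = 0.67920

p̂_st ≈ 0.6792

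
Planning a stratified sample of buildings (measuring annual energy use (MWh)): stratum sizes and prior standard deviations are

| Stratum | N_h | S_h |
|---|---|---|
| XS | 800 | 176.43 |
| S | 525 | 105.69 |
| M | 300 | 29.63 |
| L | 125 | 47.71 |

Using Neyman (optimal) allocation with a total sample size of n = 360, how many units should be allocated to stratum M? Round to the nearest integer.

Neyman allocation: n_h = n · N_h S_h / Σ N_i S_i, with n = 360.
  stratum XS: N_h·S_h = 800·176.43 = 141144.00
  stratum S: N_h·S_h = 525·105.69 = 55487.25
  stratum M: N_h·S_h = 300·29.63 = 8889.00
  stratum L: N_h·S_h = 125·47.71 = 5963.75
Σ N_h S_h = 211484.00
n for stratum M = 360·8889.00/211484.00 = 15.131 → 15

15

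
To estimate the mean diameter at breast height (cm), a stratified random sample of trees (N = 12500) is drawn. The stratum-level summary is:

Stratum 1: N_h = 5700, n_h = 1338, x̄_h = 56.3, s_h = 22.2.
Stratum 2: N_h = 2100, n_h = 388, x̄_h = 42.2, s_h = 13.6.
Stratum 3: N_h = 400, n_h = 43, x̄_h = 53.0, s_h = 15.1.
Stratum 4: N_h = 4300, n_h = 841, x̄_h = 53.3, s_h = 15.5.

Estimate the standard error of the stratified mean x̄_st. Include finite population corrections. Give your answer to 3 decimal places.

SE(x̄_st) ≈ 0.319

V̂(x̄_st) = Σ W_h² (1 − n_h/N_h) s_h²/n_h, with W_h = N_h/N and N = 12500:
  stratum 1: (5700/12500)²·(1 − 1338/5700)·22.2²/1338 = 0.0586125
  stratum 2: (2100/12500)²·(1 − 388/2100)·13.6²/388 = 0.0109685
  stratum 3: (400/12500)²·(1 − 43/400)·15.1²/43 = 0.00484611
  stratum 4: (4300/12500)²·(1 − 841/4300)·15.5²/841 = 0.0271936
V̂(x̄_st) = 0.101621
SE(x̄_st) = √0.101621 = 0.31878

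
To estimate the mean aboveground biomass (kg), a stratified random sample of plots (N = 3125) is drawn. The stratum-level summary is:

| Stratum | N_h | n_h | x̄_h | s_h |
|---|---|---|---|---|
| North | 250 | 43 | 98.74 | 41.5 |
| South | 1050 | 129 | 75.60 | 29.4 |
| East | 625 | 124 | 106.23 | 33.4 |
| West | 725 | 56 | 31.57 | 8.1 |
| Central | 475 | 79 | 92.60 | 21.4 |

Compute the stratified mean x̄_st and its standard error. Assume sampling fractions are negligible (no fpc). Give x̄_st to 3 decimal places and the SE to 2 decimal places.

x̄_st = Σ W_h x̄_h = (250·98.74 + 1050·75.60 + 625·106.23 + 725·31.57 + 475·92.60)/3125 = 75.94624
V̂(x̄_st) = Σ W_h² s_h²/n_h, with W_h = N_h/N and N = 3125:
  stratum North: (250/3125)²·41.5²/43 = 0.256335
  stratum South: (1050/3125)²·29.4²/129 = 0.756456
  stratum East: (625/3125)²·33.4²/124 = 0.359858
  stratum West: (725/3125)²·8.1²/56 = 0.0630606
  stratum Central: (475/3125)²·21.4²/79 = 0.133933
V̂(x̄_st) = 1.56964
SE(x̄_st) = √1.56964 = 1.25285

x̄_st ≈ 75.946, SE ≈ 1.25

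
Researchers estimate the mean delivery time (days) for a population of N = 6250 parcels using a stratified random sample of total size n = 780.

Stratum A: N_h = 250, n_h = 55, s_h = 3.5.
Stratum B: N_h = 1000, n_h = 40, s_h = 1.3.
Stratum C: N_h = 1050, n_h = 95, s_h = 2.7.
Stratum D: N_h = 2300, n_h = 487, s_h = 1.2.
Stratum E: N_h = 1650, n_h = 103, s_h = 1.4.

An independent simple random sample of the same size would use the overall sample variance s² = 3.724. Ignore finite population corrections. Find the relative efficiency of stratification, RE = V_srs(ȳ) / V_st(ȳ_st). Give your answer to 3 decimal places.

RE ≈ 0.896

V̂(ȳ_st) = Σ W_h² s_h²/n_h, with W_h = N_h/N and N = 6250:
  stratum A: (250/6250)²·3.5²/55 = 0.000356364
  stratum B: (1000/6250)²·1.3²/40 = 0.0010816
  stratum C: (1050/6250)²·2.7²/95 = 0.00216582
  stratum D: (2300/6250)²·1.2²/487 = 0.000400432
  stratum E: (1650/6250)²·1.4²/103 = 0.00132625
V_st = 0.00533047
V_srs = s²/n = 3.724/780 = 0.00477436
Relative efficiency = V_srs / V_st = 0.00477436/0.00533047 = 0.8957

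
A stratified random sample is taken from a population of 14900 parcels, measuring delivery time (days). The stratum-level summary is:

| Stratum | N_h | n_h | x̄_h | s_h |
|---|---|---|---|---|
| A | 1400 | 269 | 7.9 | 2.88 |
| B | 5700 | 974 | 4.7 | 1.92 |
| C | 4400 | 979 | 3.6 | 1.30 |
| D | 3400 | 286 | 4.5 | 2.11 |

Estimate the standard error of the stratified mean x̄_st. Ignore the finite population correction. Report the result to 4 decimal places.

V̂(x̄_st) = Σ W_h² s_h²/n_h, with W_h = N_h/N and N = 14900:
  stratum A: (1400/14900)²·2.88²/269 = 0.000272218
  stratum B: (5700/14900)²·1.92²/974 = 0.000553886
  stratum C: (4400/14900)²·1.30²/979 = 0.000150535
  stratum D: (3400/14900)²·2.11²/286 = 0.000810558
V̂(x̄_st) = 0.0017872
SE(x̄_st) = √0.0017872 = 0.0422753

SE(x̄_st) ≈ 0.0423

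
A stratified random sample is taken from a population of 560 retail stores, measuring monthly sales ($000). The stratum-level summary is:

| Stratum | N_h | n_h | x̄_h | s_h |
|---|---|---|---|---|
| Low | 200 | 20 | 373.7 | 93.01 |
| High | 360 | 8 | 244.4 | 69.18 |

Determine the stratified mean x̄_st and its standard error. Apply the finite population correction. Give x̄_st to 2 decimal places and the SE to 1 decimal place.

x̄_st = Σ W_h x̄_h = (200·373.7 + 360·244.4)/560 = 290.57857
V̂(x̄_st) = Σ W_h² (1 − n_h/N_h) s_h²/n_h, with W_h = N_h/N and N = 560:
  stratum Low: (200/560)²·(1 − 20/200)·93.01²/20 = 49.6542
  stratum High: (360/560)²·(1 − 8/360)·69.18²/8 = 241.735
V̂(x̄_st) = 291.39
SE(x̄_st) = √291.39 = 17.0701

x̄_st ≈ 290.58, SE ≈ 17.1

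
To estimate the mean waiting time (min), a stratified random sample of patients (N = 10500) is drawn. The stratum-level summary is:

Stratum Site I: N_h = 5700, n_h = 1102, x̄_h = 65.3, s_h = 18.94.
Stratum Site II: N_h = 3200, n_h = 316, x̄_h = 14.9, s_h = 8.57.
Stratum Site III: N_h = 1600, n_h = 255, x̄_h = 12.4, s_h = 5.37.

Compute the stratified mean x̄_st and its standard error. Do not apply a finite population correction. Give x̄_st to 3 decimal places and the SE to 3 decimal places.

x̄_st ≈ 41.879, SE ≈ 0.347

x̄_st = Σ W_h x̄_h = (5700·65.3 + 3200·14.9 + 1600·12.4)/10500 = 41.87905
V̂(x̄_st) = Σ W_h² s_h²/n_h, with W_h = N_h/N and N = 10500:
  stratum Site I: (5700/10500)²·18.94²/1102 = 0.0959289
  stratum Site II: (3200/10500)²·8.57²/316 = 0.0215872
  stratum Site III: (1600/10500)²·5.37²/255 = 0.00262585
V̂(x̄_st) = 0.120142
SE(x̄_st) = √0.120142 = 0.346615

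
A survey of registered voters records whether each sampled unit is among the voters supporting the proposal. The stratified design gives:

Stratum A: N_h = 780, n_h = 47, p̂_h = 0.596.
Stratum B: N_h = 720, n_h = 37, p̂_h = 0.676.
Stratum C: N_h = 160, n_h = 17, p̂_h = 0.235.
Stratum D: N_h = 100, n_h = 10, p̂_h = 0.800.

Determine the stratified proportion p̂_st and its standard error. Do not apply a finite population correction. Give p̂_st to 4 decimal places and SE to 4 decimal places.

N = 1760; stratum weights W_h = N_h/N.
p̂_st = Σ W_h p̂_h = (780·0.596 + 720·0.676 + 160·0.235 + 100·0.800)/1760 = 0.60750
V̂(p̂_st) = Σ W_h² p̂_h(1−p̂_h)/(n_h−1):
  stratum A: (780/1760)²·0.596·0.404/46 = 0.0010281
  stratum B: (720/1760)²·0.676·0.324/36 = 0.00101819
  stratum C: (160/1760)²·0.235·0.765/16 = 9.2859e-05
  stratum D: (100/1760)²·0.800·0.200/9 = 5.73921e-05
V̂(p̂_st) = 0.00219654; SE = √V̂ = 0.0468672

p̂_st ≈ 0.6075, SE ≈ 0.0469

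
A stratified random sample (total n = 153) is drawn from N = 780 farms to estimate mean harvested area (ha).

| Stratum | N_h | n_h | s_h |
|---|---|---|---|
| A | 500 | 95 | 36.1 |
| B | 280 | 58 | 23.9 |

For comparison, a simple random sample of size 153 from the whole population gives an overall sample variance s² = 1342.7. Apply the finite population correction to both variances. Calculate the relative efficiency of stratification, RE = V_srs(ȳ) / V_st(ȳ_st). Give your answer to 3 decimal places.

V̂(ȳ_st) = Σ W_h² (1 − n_h/N_h) s_h²/n_h, with W_h = N_h/N and N = 780:
  stratum A: (500/780)²·(1 − 95/500)·36.1²/95 = 4.5659
  stratum B: (280/780)²·(1 − 58/280)·23.9²/58 = 1.00621
V_st = 5.57211
V_srs = (1 − 153/780)·1342.7/153 = 7.05441
Relative efficiency = V_srs / V_st = 7.05441/5.57211 = 1.2660

RE ≈ 1.266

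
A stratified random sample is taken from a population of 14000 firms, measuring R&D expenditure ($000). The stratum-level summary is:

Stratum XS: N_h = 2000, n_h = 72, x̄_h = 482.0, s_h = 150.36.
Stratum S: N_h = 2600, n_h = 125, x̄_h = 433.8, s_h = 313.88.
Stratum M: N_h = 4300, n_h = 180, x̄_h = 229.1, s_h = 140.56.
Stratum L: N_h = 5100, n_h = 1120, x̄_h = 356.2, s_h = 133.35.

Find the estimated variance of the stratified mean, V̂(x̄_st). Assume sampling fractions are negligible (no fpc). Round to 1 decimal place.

V̂(x̄_st) ≈ 46.1

V̂(x̄_st) = Σ W_h² s_h²/n_h, with W_h = N_h/N and N = 14000:
  stratum XS: (2000/14000)²·150.36²/72 = 6.4082
  stratum S: (2600/14000)²·313.88²/125 = 27.1837
  stratum M: (4300/14000)²·140.56²/180 = 10.3546
  stratum L: (5100/14000)²·133.35²/1120 = 2.10694
V̂(x̄_st) = 46.0534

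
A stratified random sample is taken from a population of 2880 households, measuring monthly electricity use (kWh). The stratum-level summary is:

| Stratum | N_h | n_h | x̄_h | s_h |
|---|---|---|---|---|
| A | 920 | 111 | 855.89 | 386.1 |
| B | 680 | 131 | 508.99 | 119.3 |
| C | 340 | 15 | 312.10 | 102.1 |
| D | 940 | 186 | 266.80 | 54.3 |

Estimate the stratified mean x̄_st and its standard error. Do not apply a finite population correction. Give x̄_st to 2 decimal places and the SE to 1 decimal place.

x̄_st = Σ W_h x̄_h = (920·855.89 + 680·508.99 + 340·312.10 + 940·266.80)/2880 = 517.51319
V̂(x̄_st) = Σ W_h² s_h²/n_h, with W_h = N_h/N and N = 2880:
  stratum A: (920/2880)²·386.1²/111 = 137.046
  stratum B: (680/2880)²·119.3²/131 = 6.05679
  stratum C: (340/2880)²·102.1²/15 = 9.68575
  stratum D: (940/2880)²·54.3²/186 = 1.68872
V̂(x̄_st) = 154.478
SE(x̄_st) = √154.478 = 12.4289

x̄_st ≈ 517.51, SE ≈ 12.4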